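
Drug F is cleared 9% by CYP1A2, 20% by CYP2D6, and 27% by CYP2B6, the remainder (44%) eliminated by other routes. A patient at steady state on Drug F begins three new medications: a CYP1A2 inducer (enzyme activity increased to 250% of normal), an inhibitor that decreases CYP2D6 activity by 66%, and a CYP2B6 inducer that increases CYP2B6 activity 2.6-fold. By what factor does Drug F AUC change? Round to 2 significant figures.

The CYP1A2 pathway (9% of clearance) is boosted to 2.5× activity: 0.09 × 2.5 = 0.225.
The CYP2D6 pathway (20% of clearance) falls to 0.34× activity: 0.2 × 0.34 = 0.068.
The CYP2B6 pathway (27% of clearance) is boosted to 2.6× activity: 0.27 × 2.6 = 0.702.
The remaining 44% of clearance is unaffected.
New clearance relative to baseline: 0.225 + 0.068 + 0.702 + 0.44 = 1.435.
Because AUC varies inversely with clearance, the combined effect is 1 / 1.435 = 0.70.

0.70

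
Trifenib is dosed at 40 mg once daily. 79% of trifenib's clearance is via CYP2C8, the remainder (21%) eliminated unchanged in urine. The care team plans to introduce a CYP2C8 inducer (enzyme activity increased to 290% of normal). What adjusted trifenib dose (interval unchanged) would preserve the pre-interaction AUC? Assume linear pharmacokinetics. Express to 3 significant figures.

CYP2C8: 0.79 × 2.9 = 2.291
Other: 0.21 (unchanged)
Relative clearance = 2.291 + 0.21 = 2.501.
To maintain the same steady-state level, dose must scale with clearance: new dose = 40 × 2.501 = 100 mg.

100 mg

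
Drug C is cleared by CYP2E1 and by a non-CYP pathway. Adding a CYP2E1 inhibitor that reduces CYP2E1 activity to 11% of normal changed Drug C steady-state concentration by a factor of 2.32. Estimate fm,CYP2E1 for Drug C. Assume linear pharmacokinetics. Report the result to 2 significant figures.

Call the CYP2E1 fraction fm. After the interaction, CL_new/CL_old = fm × 0.11 + (1 − fm).
Steady-state concentration ratio = 1 / (new CL fraction), so new CL fraction = 1 / 2.32 = 0.431.
fm × 0.11 + 1 − fm = 0.431  ⇒  fm × (0.11 − 1) = −0.569  ⇒  fm = 0.64.

0.64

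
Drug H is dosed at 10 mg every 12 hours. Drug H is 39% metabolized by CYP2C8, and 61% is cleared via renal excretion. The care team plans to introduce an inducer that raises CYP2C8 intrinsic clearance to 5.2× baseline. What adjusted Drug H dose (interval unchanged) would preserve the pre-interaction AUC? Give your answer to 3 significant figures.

26.4 mg

The CYP2C8 pathway (39% of clearance) is boosted to 5.2× activity: 0.39 × 5.2 = 2.028.
Non-CYP routes (61%) are unchanged.
CL_new/CL_old = 2.028 + 0.61 = 2.638.
To maintain the same steady-state level, dose must scale with clearance: new dose = 10 × 2.638 = 26.4 mg.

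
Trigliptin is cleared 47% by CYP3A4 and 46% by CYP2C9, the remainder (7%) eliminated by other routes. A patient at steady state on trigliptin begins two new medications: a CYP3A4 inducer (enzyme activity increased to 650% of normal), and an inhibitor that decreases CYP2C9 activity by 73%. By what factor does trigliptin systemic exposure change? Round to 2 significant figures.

CYP3A4: 0.47 × 6.5 = 3.055
CYP2C9: 0.46 × 0.27 = 0.1242
Other: 0.07 (unchanged)
Relative clearance = 3.055 + 0.1242 + 0.07 = 3.2492.
Net systemic exposure ratio = 1 / 3.2492 = 0.31.

0.31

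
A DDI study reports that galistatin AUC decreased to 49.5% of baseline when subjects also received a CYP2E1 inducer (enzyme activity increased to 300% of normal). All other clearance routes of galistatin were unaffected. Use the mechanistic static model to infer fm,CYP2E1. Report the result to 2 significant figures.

0.51

Let fm be the CYP2E1 fraction. New clearance relative to baseline = fm × 3 + (1 − fm).
AUC ratio = 1 / (new CL fraction), so new CL fraction = 1 / 0.495 = 2.02.
fm × 3 + 1 − fm = 2.02  ⇒  fm × (3 − 1) = 1.02  ⇒  fm = 0.51.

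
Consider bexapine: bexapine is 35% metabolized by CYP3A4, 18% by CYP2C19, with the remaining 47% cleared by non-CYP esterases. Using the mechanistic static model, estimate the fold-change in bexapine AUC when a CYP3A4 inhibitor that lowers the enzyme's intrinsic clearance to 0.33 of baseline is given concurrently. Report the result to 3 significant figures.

1.31

CYP3A4: 0.35 × 0.33 = 0.1155
CYP2C19: 0.18 (unchanged)
Other: 0.47 (unchanged)
CL_new/CL_old = 0.1155 + 0.18 + 0.47 = 0.7655.
Since AUC ∝ 1/CL, the ratio is 1 / 0.7655 = 1.31.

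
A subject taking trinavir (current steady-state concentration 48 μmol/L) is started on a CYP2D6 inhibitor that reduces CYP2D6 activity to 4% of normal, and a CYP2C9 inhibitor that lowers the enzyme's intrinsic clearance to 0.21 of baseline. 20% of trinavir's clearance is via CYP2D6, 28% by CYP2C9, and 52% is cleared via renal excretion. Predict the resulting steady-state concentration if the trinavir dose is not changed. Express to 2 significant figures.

The CYP2D6 pathway (20% of clearance) falls to 0.04× activity: 0.2 × 0.04 = 0.008.
The CYP2C9 pathway (28% of clearance) falls to 0.21× activity: 0.28 × 0.21 = 0.0588.
Non-CYP routes (52%) are unchanged.
Relative clearance = 0.008 + 0.0588 + 0.52 = 0.5868.
Dividing the baseline by the relative clearance: 48 / 0.5868 = 82 μmol/L.

82 μmol/L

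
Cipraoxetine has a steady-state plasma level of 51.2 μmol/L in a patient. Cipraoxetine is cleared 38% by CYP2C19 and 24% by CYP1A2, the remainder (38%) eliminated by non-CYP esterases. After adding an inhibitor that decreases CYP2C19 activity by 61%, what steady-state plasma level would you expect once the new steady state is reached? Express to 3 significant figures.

66.6 μmol/L

The CYP2C19 pathway (38% of clearance) falls to 0.39× activity: 0.38 × 0.39 = 0.1482.
CYP1A2 (24%) and the residual 38% are unaffected.
Relative clearance = 0.1482 + 0.24 + 0.38 = 0.7682.
Steady-state plasma level ∝ 1/CL, so new value = 51.2 / 0.7682 = 66.6 μmol/L.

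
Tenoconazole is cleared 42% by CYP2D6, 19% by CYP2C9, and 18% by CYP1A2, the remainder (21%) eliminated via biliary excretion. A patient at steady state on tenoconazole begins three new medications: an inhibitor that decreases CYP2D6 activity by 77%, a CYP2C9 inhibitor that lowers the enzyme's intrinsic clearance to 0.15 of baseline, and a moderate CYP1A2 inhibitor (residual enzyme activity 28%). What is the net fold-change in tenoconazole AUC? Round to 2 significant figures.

2.6

CYP2D6: 0.42 × 0.23 = 0.0966
CYP2C9: 0.19 × 0.15 = 0.0285
CYP1A2: 0.18 × 0.28 = 0.0504
Other: 0.21 (unchanged)
New clearance relative to baseline: 0.0966 + 0.0285 + 0.0504 + 0.21 = 0.3855.
AUC ∝ 1/CL: fold-change = 1 / 0.3855 = 2.6.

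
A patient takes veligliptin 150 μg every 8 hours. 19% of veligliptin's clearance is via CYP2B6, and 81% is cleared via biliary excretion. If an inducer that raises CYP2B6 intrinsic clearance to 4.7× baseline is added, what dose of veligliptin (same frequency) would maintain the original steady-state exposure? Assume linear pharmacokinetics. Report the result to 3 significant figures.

The CYP2B6 pathway (19% of clearance) is boosted to 4.7× activity: 0.19 × 4.7 = 0.893.
The remaining 81% of clearance is unaffected.
New clearance relative to baseline: 0.893 + 0.81 = 1.703.
Css,avg = (dose rate)/CL, so holding Css fixed requires dose ∝ CL: 150 × 1.703 = 255 μg.

255 μg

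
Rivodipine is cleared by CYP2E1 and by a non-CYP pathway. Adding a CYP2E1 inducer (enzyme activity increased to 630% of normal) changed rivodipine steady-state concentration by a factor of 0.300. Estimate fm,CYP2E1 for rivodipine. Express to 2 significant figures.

Let fm be the CYP2E1 fraction. New clearance relative to baseline = fm × 6.3 + (1 − fm).
Steady-state concentration ratio = 1 / (new CL fraction), so new CL fraction = 1 / 0.300 = 3.333.
fm × 6.3 + 1 − fm = 3.333  ⇒  fm × (6.3 − 1) = 2.333  ⇒  fm = 0.44.

0.44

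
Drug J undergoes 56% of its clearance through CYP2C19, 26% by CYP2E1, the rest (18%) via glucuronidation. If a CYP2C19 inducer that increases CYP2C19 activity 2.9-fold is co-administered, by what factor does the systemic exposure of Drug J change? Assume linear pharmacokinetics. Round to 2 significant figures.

0.48

CYP2C19: 0.56 × 2.9 = 1.624
CYP2E1: 0.26 (unchanged)
Other: 0.18 (unchanged)
Relative clearance = 1.624 + 0.26 + 0.18 = 2.064.
Systemic exposure is inversely proportional to clearance, so the fold-change is 1 / 2.064 = 0.48.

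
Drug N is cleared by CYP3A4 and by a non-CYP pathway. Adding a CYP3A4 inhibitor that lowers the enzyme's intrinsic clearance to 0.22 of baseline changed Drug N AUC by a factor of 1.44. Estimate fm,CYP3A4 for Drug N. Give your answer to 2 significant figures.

0.39

Let fm be the CYP3A4 fraction. New clearance relative to baseline = fm × 0.22 + (1 − fm).
AUC ratio = 1 / (new CL fraction), so new CL fraction = 1 / 1.44 = 0.6944.
fm × 0.22 + 1 − fm = 0.6944  ⇒  fm × (0.22 − 1) = −0.3056  ⇒  fm = 0.39.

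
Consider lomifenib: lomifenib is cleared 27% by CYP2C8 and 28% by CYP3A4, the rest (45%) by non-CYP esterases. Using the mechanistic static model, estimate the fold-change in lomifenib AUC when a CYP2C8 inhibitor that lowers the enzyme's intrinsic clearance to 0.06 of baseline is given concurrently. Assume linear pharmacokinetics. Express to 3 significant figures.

CYP2C8: 0.27 × 0.06 = 0.0162
CYP3A4: 0.28 (unchanged)
Other: 0.45 (unchanged)
New clearance relative to baseline: 0.0162 + 0.28 + 0.45 = 0.7462.
Since AUC ∝ 1/CL, the ratio is 1 / 0.7462 = 1.34.

1.34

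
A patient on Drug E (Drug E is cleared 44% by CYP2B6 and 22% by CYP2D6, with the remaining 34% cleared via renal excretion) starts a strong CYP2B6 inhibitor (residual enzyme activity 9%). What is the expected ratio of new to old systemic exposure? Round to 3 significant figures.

The CYP2B6 pathway (44% of clearance) is reduced to 0.09× activity: 0.44 × 0.09 = 0.0396.
CYP2D6 (22%) and the residual 34% are unaffected.
Relative clearance = 0.0396 + 0.22 + 0.34 = 0.5996.
Since systemic exposure ∝ 1/CL, the ratio is 1 / 0.5996 = 1.67.

1.67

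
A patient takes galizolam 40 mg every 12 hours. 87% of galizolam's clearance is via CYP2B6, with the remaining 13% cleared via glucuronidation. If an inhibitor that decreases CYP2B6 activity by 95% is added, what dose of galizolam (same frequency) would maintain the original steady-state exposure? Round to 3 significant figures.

The CYP2B6 pathway (87% of clearance) is reduced to 0.05× activity: 0.87 × 0.05 = 0.0435.
Non-CYP routes (13%) are unchanged.
CL_new/CL_old = 0.0435 + 0.13 = 0.1735.
Css,avg = (dose rate)/CL, so holding Css fixed requires dose ∝ CL: 40 × 0.1735 = 6.94 mg.

6.94 mg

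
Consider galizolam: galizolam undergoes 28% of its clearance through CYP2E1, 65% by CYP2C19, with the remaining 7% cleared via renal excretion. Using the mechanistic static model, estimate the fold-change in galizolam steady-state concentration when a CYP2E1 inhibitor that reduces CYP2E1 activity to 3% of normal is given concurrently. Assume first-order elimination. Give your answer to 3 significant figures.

1.37

CYP2E1: 0.28 × 0.03 = 0.0084
CYP2C19: 0.65 (unchanged)
Other: 0.07 (unchanged)
CL_new/CL_old = 0.0084 + 0.65 + 0.07 = 0.7284.
Since steady-state concentration ∝ 1/CL, the ratio is 1 / 0.7284 = 1.37.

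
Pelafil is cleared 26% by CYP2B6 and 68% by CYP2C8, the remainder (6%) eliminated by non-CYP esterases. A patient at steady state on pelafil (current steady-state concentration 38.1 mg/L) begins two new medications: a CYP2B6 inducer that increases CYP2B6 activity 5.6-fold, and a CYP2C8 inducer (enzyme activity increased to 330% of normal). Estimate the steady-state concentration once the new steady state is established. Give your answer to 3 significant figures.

10.1 mg/L

The CYP2B6 pathway (26% of clearance) increases to 5.6× activity: 0.26 × 5.6 = 1.456.
The CYP2C8 pathway (68% of clearance) is boosted to 3.3× activity: 0.68 × 3.3 = 2.244.
The remaining 6% of clearance is unaffected.
Relative clearance = 1.456 + 2.244 + 0.06 = 3.76.
New steady-state concentration = 38.1 / 3.76 = 10.1 mg/L (concentration scales inversely with clearance).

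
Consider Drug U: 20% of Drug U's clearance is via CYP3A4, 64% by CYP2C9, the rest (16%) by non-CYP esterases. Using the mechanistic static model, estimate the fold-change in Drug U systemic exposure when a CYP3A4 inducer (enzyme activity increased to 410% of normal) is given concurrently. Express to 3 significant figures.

The CYP3A4 pathway (20% of clearance) is boosted to 4.1× activity: 0.2 × 4.1 = 0.82.
CYP2C9 (64%) and the residual 16% are unaffected.
New clearance relative to baseline: 0.82 + 0.64 + 0.16 = 1.62.
Systemic exposure ratio = CL_old/CL_new = 1 / 1.62 = 0.617.

0.617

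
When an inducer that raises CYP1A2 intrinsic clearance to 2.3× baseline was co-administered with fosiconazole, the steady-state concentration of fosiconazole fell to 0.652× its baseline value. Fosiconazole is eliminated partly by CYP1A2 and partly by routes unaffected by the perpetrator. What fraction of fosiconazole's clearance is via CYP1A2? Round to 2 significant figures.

0.41

Call the CYP1A2 fraction fm. After the interaction, CL_new/CL_old = fm × 2.3 + (1 − fm).
Steady-state concentration ratio = 1 / (new CL fraction), so new CL fraction = 1 / 0.652 = 1.534.
fm × 2.3 + 1 − fm = 1.534  ⇒  fm × (2.3 − 1) = 0.5337  ⇒  fm = 0.41.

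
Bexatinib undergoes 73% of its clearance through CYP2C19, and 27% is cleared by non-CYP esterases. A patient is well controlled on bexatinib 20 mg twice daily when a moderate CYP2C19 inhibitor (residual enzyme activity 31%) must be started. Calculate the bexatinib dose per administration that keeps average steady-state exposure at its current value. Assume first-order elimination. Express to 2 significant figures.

9.9 mg

The CYP2C19 pathway (73% of clearance) is reduced to 0.31× activity: 0.73 × 0.31 = 0.2263.
The remaining 27% of clearance is unaffected.
Relative clearance = 0.2263 + 0.27 = 0.4963.
Css,avg = (dose rate)/CL, so holding Css fixed requires dose ∝ CL: 20 × 0.4963 = 9.9 mg.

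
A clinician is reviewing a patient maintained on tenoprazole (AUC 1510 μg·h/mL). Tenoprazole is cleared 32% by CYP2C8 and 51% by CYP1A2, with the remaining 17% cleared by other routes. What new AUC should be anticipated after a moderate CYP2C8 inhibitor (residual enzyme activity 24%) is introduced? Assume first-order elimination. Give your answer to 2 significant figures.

The CYP2C8 pathway (32% of clearance) falls to 0.24× activity: 0.32 × 0.24 = 0.0768.
CYP1A2 (51%) and the residual 17% are unaffected.
New clearance relative to baseline: 0.0768 + 0.51 + 0.17 = 0.7568.
New AUC = baseline ÷ relative clearance = 1510 / 0.7568 = 2.0 × 10³ μg·h/mL.

2.0 × 10³ μg·h/mL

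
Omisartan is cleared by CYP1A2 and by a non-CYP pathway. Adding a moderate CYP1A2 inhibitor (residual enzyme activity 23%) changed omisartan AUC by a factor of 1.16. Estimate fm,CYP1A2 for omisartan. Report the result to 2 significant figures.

0.18

Let fm be the CYP1A2 fraction. New clearance relative to baseline = fm × 0.23 + (1 − fm).
AUC ratio = 1 / (new CL fraction), so new CL fraction = 1 / 1.16 = 0.8621.
fm × 0.23 + 1 − fm = 0.8621  ⇒  fm × (0.23 − 1) = −0.1379  ⇒  fm = 0.18.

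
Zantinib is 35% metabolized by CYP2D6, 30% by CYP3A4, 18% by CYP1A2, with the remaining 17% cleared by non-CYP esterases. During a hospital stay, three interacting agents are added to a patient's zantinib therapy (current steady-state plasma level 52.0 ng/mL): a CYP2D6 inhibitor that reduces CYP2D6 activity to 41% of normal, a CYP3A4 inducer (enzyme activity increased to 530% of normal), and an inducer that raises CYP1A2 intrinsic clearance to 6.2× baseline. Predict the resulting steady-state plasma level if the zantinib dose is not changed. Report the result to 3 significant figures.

17.2 ng/mL

CYP2D6: 0.35 × 0.41 = 0.1435
CYP3A4: 0.3 × 5.3 = 1.59
CYP1A2: 0.18 × 6.2 = 1.116
Other: 0.17 (unchanged)
CL_new/CL_old = 0.1435 + 1.59 + 1.116 + 0.17 = 3.0195.
New steady-state plasma level = 52.0 / 3.0195 = 17.2 ng/mL (concentration scales inversely with clearance).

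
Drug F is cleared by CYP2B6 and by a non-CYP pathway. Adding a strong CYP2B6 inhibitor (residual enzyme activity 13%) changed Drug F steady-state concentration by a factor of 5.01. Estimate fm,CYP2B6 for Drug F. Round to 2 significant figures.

0.92

CL'/CL = 1 / 5.01 = 0.1996
0.13·fm + (1 − fm) = 0.1996
fm = (0.1996 − 1) / (0.13 − 1) = 0.92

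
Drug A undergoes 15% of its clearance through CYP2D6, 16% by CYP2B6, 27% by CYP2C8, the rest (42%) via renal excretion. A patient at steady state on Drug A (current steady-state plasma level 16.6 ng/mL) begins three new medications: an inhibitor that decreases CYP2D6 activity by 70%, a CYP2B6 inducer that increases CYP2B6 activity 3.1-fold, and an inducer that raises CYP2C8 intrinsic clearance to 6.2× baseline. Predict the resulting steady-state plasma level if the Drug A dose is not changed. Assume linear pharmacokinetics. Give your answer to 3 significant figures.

6.30 ng/mL

The CYP2D6 pathway (15% of clearance) is reduced to 0.3× activity: 0.15 × 0.3 = 0.045.
The CYP2B6 pathway (16% of clearance) is boosted to 3.1× activity: 0.16 × 3.1 = 0.496.
The CYP2C8 pathway (27% of clearance) is boosted to 6.2× activity: 0.27 × 6.2 = 1.674.
The remaining 42% of clearance is unaffected.
Relative clearance = 0.045 + 0.496 + 1.674 + 0.42 = 2.635.
Dividing the baseline by the relative clearance: 16.6 / 2.635 = 6.30 ng/mL.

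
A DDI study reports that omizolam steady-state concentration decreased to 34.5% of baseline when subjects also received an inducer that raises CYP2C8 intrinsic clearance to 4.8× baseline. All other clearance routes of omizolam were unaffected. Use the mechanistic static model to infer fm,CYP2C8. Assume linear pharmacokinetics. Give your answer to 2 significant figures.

Let fm be the CYP2C8 fraction. New clearance relative to baseline = fm × 4.8 + (1 − fm).
Steady-state concentration ratio = 1 / (new CL fraction), so new CL fraction = 1 / 0.345 = 2.899.
fm × 4.8 + 1 − fm = 2.899  ⇒  fm × (4.8 − 1) = 1.899  ⇒  fm = 0.50.

0.50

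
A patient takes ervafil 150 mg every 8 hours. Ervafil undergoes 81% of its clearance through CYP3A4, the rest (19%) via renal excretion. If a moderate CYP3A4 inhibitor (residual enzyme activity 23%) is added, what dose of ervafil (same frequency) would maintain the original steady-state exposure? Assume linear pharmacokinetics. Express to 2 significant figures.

56 mg

The CYP3A4 pathway (81% of clearance) drops to 0.23× activity: 0.81 × 0.23 = 0.1863.
Non-CYP routes (19%) are unchanged.
CL_new/CL_old = 0.1863 + 0.19 = 0.3763.
Exposure is unchanged when dose changes in proportion to clearance. New dose = 150 mg × 0.3763 = 56 mg.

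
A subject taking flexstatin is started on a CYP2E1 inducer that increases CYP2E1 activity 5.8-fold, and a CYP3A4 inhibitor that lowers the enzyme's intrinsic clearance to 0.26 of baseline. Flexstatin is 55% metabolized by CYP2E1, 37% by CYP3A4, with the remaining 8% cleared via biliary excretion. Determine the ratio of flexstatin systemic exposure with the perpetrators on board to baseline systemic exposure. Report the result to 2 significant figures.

CYP2E1: 0.55 × 5.8 = 3.19
CYP3A4: 0.37 × 0.26 = 0.0962
Other: 0.08 (unchanged)
New clearance relative to baseline: 3.19 + 0.0962 + 0.08 = 3.3662.
Because systemic exposure varies inversely with clearance, the combined effect is 1 / 3.3662 = 0.30.

0.30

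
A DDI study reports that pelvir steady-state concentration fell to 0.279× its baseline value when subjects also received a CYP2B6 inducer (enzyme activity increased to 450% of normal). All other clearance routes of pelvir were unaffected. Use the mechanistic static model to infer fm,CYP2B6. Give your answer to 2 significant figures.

0.74

Call the CYP2B6 fraction fm. After the interaction, CL_new/CL_old = fm × 4.5 + (1 − fm).
Steady-state concentration ratio = 1 / (new CL fraction), so new CL fraction = 1 / 0.279 = 3.584.
fm × 4.5 + 1 − fm = 3.584  ⇒  fm × (4.5 − 1) = 2.584  ⇒  fm = 0.74.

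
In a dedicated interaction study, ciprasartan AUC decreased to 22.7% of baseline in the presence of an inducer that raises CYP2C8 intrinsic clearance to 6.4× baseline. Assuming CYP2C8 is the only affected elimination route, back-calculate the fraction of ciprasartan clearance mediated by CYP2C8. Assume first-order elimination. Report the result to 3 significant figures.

0.631

CL'/CL = 1 / 0.227 = 4.405
6.4·fm + (1 − fm) = 4.405
fm = (4.405 − 1) / (6.4 − 1) = 0.631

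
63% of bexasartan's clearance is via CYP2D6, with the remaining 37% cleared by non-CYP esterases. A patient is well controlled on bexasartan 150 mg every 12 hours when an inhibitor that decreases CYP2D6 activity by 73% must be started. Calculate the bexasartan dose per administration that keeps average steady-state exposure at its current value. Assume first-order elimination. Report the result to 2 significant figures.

The CYP2D6 pathway (63% of clearance) falls to 0.27× activity: 0.63 × 0.27 = 0.1701.
Non-CYP routes (37%) are unchanged.
CL_new/CL_old = 0.1701 + 0.37 = 0.5401.
To maintain the same steady-state level, dose must scale with clearance: new dose = 150 × 0.5401 = 81 mg.

81 mg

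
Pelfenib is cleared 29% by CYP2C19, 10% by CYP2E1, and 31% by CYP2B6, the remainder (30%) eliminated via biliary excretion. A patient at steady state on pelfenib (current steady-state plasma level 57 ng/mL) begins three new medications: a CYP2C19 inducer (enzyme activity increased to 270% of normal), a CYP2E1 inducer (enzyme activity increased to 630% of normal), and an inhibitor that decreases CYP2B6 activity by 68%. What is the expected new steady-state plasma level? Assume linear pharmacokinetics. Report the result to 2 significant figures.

31 ng/mL

The CYP2C19 pathway (29% of clearance) increases to 2.7× activity: 0.29 × 2.7 = 0.783.
The CYP2E1 pathway (10% of clearance) increases to 6.3× activity: 0.1 × 6.3 = 0.63.
The CYP2B6 pathway (31% of clearance) drops to 0.32× activity: 0.31 × 0.32 = 0.0992.
Non-CYP routes (30%) are unchanged.
New clearance relative to baseline: 0.783 + 0.63 + 0.0992 + 0.3 = 1.8122.
New steady-state plasma level = 57 / 1.8122 = 31 ng/mL (concentration scales inversely with clearance).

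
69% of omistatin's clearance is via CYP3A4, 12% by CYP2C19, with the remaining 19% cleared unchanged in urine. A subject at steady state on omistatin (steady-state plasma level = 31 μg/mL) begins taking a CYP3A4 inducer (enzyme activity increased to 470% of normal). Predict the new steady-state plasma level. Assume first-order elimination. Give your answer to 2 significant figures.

8.7 μg/mL

The CYP3A4 pathway (69% of clearance) rises to 4.7× activity: 0.69 × 4.7 = 3.243.
CYP2C19 (12%) and the residual 19% are unaffected.
Relative clearance = 3.243 + 0.12 + 0.19 = 3.553.
With dosing unchanged, steady-state plasma level scales as 1/CL: 31 / 3.553 = 8.7 μg/mL.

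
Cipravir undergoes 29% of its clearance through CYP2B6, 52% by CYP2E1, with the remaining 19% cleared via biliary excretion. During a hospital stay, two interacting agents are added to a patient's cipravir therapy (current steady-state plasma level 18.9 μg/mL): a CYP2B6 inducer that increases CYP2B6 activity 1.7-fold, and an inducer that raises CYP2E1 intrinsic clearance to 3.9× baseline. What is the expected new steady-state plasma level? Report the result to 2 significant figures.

CYP2B6: 0.29 × 1.7 = 0.493
CYP2E1: 0.52 × 3.9 = 2.028
Other: 0.19 (unchanged)
New clearance relative to baseline: 0.493 + 2.028 + 0.19 = 2.711.
Dividing the baseline by the relative clearance: 18.9 / 2.711 = 7.0 μg/mL.

7.0 μg/mL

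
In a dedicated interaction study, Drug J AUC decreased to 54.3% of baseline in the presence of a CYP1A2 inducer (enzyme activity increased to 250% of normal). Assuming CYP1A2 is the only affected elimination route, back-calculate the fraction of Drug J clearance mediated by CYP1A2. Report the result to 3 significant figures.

0.561

Write x for the fraction cleared via CYP1A2. The observed AUC change means clearance rose to 1/0.543 = 1.842 of baseline.
Setting x·2.5 + (1 − x) = 1.842 and solving: x = (1.842 − 1)/(2.5 − 1) = 0.561.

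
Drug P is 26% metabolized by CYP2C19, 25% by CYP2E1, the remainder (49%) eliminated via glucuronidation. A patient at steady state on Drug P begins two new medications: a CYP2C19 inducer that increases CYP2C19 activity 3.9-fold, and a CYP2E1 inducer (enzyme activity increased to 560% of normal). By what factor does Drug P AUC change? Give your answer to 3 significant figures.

The CYP2C19 pathway (26% of clearance) increases to 3.9× activity: 0.26 × 3.9 = 1.014.
The CYP2E1 pathway (25% of clearance) increases to 5.6× activity: 0.25 × 5.6 = 1.4.
The remaining 49% of clearance is unaffected.
New clearance relative to baseline: 1.014 + 1.4 + 0.49 = 2.904.
Because AUC varies inversely with clearance, the combined effect is 1 / 2.904 = 0.344.

0.344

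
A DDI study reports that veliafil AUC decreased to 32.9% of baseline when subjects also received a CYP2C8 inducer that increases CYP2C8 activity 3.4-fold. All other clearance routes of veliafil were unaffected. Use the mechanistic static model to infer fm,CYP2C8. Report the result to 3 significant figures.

0.850

Let fm be the CYP2C8 fraction. New clearance relative to baseline = fm × 3.4 + (1 − fm).
AUC ratio = 1 / (new CL fraction), so new CL fraction = 1 / 0.329 = 3.04.
fm × 3.4 + 1 − fm = 3.04  ⇒  fm × (3.4 − 1) = 2.04  ⇒  fm = 0.850.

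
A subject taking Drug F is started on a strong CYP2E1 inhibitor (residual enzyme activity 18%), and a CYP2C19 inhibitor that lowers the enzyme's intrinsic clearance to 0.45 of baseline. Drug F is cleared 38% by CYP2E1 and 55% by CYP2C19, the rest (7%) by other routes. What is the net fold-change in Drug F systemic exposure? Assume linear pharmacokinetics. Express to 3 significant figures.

2.59

CYP2E1: 0.38 × 0.18 = 0.0684
CYP2C19: 0.55 × 0.45 = 0.2475
Other: 0.07 (unchanged)
Relative clearance = 0.0684 + 0.2475 + 0.07 = 0.3859.
Net systemic exposure ratio = 1 / 0.3859 = 2.59.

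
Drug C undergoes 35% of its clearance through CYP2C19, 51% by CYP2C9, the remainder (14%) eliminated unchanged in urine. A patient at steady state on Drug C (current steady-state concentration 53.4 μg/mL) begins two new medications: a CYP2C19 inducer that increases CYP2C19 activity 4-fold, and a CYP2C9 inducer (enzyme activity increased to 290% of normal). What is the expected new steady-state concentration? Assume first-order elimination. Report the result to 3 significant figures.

CYP2C19: 0.35 × 4 = 1.4
CYP2C9: 0.51 × 2.9 = 1.479
Other: 0.14 (unchanged)
Relative clearance = 1.4 + 1.479 + 0.14 = 3.019.
New steady-state concentration = 53.4 / 3.019 = 17.7 μg/mL (concentration scales inversely with clearance).

17.7 μg/mL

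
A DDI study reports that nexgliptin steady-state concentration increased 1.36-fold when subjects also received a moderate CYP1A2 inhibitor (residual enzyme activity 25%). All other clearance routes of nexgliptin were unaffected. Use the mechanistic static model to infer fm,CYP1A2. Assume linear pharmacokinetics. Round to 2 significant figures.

0.35

Let fm be the CYP1A2 fraction. New clearance relative to baseline = fm × 0.25 + (1 − fm).
Steady-state concentration ratio = 1 / (new CL fraction), so new CL fraction = 1 / 1.36 = 0.7353.
fm × 0.25 + 1 − fm = 0.7353  ⇒  fm × (0.25 − 1) = −0.2647  ⇒  fm = 0.35.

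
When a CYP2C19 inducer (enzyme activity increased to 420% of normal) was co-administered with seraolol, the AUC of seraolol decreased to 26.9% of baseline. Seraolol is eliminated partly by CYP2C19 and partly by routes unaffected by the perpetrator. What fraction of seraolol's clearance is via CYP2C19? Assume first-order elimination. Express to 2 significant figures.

0.85

Let fm be the CYP2C19 fraction. New clearance relative to baseline = fm × 4.2 + (1 − fm).
AUC ratio = 1 / (new CL fraction), so new CL fraction = 1 / 0.269 = 3.717.
fm × 4.2 + 1 − fm = 3.717  ⇒  fm × (4.2 − 1) = 2.717  ⇒  fm = 0.85.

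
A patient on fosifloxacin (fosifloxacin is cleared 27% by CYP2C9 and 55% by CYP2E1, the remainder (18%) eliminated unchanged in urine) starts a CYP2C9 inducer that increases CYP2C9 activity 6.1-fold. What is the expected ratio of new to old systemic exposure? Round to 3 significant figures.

CYP2C9: 0.27 × 6.1 = 1.647
CYP2E1: 0.55 (unchanged)
Other: 0.18 (unchanged)
New clearance relative to baseline: 1.647 + 0.55 + 0.18 = 2.377.
Systemic exposure is inversely proportional to clearance, so the fold-change is 1 / 2.377 = 0.421.

0.421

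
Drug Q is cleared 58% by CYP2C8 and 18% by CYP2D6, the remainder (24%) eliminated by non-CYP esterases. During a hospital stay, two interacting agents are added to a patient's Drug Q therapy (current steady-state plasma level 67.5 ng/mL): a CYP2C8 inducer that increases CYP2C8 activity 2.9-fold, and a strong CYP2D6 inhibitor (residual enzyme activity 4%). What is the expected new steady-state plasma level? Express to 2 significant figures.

35 ng/mL

The CYP2C8 pathway (58% of clearance) increases to 2.9× activity: 0.58 × 2.9 = 1.682.
The CYP2D6 pathway (18% of clearance) drops to 0.04× activity: 0.18 × 0.04 = 0.0072.
Non-CYP routes (24%) are unchanged.
New clearance relative to baseline: 1.682 + 0.0072 + 0.24 = 1.9292.
Steady-state plasma level ∝ 1/CL: new value = 67.5 / 1.9292 = 35 ng/mL.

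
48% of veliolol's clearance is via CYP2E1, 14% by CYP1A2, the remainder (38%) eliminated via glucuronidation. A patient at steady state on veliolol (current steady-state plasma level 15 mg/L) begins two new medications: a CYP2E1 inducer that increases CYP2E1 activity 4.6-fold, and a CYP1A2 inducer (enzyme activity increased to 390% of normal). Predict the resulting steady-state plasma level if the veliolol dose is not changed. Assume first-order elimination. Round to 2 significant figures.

The CYP2E1 pathway (48% of clearance) rises to 4.6× activity: 0.48 × 4.6 = 2.208.
The CYP1A2 pathway (14% of clearance) is boosted to 3.9× activity: 0.14 × 3.9 = 0.546.
The remaining 38% of clearance is unaffected.
Relative clearance = 2.208 + 0.546 + 0.38 = 3.134.
Steady-state plasma level ∝ 1/CL: new value = 15 / 3.134 = 4.8 mg/L.

4.8 mg/L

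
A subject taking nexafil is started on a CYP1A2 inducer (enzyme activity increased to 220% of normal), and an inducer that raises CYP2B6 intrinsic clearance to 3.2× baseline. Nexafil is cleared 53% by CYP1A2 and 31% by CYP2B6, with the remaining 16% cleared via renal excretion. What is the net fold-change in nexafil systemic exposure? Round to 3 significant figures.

CYP1A2: 0.53 × 2.2 = 1.166
CYP2B6: 0.31 × 3.2 = 0.992
Other: 0.16 (unchanged)
New clearance relative to baseline: 1.166 + 0.992 + 0.16 = 2.318.
Systemic exposure ∝ 1/CL: fold-change = 1 / 2.318 = 0.431.

0.431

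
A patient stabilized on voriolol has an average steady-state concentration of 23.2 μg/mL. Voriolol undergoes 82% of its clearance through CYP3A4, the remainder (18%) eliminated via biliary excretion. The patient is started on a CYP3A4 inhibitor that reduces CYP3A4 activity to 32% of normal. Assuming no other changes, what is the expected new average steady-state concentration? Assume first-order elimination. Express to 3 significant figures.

52.4 μg/mL

CYP3A4: 0.82 × 0.32 = 0.2624
Other: 0.18 (unchanged)
Relative clearance = 0.2624 + 0.18 = 0.4424.
New average steady-state concentration = baseline ÷ relative clearance = 23.2 / 0.4424 = 52.4 μg/mL.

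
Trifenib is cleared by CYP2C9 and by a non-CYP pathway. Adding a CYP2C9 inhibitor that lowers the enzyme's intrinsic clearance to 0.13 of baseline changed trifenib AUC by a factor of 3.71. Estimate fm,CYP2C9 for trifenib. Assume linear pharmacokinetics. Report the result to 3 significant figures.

0.840

Call the CYP2C9 fraction fm. After the interaction, CL_new/CL_old = fm × 0.13 + (1 − fm).
AUC ratio = 1 / (new CL fraction), so new CL fraction = 1 / 3.71 = 0.2695.
fm × 0.13 + 1 − fm = 0.2695  ⇒  fm × (0.13 − 1) = −0.7305  ⇒  fm = 0.840.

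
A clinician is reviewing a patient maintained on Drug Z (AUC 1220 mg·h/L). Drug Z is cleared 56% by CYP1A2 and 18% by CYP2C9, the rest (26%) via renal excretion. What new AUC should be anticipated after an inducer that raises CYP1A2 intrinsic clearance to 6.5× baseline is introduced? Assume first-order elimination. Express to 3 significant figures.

The CYP1A2 pathway (56% of clearance) is boosted to 6.5× activity: 0.56 × 6.5 = 3.64.
CYP2C9 (18%) and the residual 26% are unaffected.
New clearance relative to baseline: 3.64 + 0.18 + 0.26 = 4.08.
With dosing unchanged, AUC scales as 1/CL: 1220 / 4.08 = 299 mg·h/L.

299 mg·h/L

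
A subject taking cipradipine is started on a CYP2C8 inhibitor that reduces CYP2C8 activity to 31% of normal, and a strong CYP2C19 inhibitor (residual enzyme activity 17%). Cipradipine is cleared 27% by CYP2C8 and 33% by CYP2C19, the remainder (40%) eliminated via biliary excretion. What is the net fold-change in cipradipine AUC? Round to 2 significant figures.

1.9

CYP2C8: 0.27 × 0.31 = 0.0837
CYP2C19: 0.33 × 0.17 = 0.0561
Other: 0.4 (unchanged)
New clearance relative to baseline: 0.0837 + 0.0561 + 0.4 = 0.5398.
Net AUC ratio = 1 / 0.5398 = 1.9.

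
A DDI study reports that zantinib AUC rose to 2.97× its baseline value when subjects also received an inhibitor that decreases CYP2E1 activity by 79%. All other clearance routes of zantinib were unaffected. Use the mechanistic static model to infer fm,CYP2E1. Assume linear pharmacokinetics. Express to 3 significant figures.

Write x for the fraction cleared via CYP2E1. The observed AUC change means clearance fell to 1/2.97 = 0.3367 of baseline.
Setting x·0.21 + (1 − x) = 0.3367 and solving: x = (0.3367 − 1)/(0.21 − 1) = 0.840.

0.840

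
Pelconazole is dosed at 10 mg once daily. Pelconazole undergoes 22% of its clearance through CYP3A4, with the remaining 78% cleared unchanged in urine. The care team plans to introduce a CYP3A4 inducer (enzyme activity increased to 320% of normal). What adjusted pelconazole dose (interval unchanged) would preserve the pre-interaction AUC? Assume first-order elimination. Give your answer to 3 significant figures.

14.8 mg

The CYP3A4 pathway (22% of clearance) rises to 3.2× activity: 0.22 × 3.2 = 0.704.
The remaining 78% of clearance is unaffected.
New clearance relative to baseline: 0.704 + 0.78 = 1.484.
Css,avg = (dose rate)/CL, so holding Css fixed requires dose ∝ CL: 10 × 1.484 = 14.8 mg.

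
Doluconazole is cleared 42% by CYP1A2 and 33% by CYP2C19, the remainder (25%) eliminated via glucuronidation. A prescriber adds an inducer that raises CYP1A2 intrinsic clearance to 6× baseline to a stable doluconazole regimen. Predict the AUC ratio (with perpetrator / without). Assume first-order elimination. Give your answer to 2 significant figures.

0.32

The CYP1A2 pathway (42% of clearance) rises to 6× activity: 0.42 × 6 = 2.52.
CYP2C19 (33%) and the residual 25% are unaffected.
CL_new/CL_old = 2.52 + 0.33 + 0.25 = 3.1.
AUC ratio = CL_old/CL_new = 1 / 3.1 = 0.32.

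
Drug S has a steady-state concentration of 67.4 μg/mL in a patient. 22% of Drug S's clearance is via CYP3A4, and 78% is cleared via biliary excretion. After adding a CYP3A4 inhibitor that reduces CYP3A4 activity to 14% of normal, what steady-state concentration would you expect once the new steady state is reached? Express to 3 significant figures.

The CYP3A4 pathway (22% of clearance) drops to 0.14× activity: 0.22 × 0.14 = 0.0308.
Non-CYP routes (78%) are unchanged.
CL_new/CL_old = 0.0308 + 0.78 = 0.8108.
With dosing unchanged, steady-state concentration scales as 1/CL: 67.4 / 0.8108 = 83.1 μg/mL.

83.1 μg/mL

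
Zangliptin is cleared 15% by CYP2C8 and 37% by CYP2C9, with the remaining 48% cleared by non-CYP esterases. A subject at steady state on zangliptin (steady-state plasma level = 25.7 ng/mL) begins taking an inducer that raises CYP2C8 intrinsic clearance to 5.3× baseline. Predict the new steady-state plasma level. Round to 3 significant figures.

The CYP2C8 pathway (15% of clearance) is boosted to 5.3× activity: 0.15 × 5.3 = 0.795.
CYP2C9 (37%) and the residual 48% are unaffected.
Relative clearance = 0.795 + 0.37 + 0.48 = 1.645.
New steady-state plasma level = baseline ÷ relative clearance = 25.7 / 1.645 = 15.6 ng/mL.

15.6 ng/mL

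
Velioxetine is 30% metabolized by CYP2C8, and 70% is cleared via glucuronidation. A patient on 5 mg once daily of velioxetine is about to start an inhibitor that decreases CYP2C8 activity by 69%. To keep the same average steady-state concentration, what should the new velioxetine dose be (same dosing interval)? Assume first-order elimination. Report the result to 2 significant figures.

4.0 mg

CYP2C8: 0.3 × 0.31 = 0.093
Other: 0.7 (unchanged)
Relative clearance = 0.093 + 0.7 = 0.793.
Exposure is unchanged when dose changes in proportion to clearance. New dose = 5 mg × 0.793 = 4.0 mg.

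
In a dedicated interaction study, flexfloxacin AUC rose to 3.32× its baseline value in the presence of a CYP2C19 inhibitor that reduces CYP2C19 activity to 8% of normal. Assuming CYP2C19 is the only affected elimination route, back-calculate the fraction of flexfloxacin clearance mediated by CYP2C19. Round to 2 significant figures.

Call the CYP2C19 fraction fm. After the interaction, CL_new/CL_old = fm × 0.08 + (1 − fm).
AUC ratio = 1 / (new CL fraction), so new CL fraction = 1 / 3.32 = 0.3012.
fm × 0.08 + 1 − fm = 0.3012  ⇒  fm × (0.08 − 1) = −0.6988  ⇒  fm = 0.76.

0.76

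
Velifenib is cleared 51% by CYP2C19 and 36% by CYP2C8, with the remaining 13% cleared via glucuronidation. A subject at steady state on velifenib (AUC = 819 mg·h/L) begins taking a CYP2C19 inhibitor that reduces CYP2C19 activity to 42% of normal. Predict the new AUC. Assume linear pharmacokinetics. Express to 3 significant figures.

CYP2C19: 0.51 × 0.42 = 0.2142
CYP2C8: 0.36 (unchanged)
Other: 0.13 (unchanged)
CL_new/CL_old = 0.2142 + 0.36 + 0.13 = 0.7042.
With dosing unchanged, AUC scales as 1/CL: 819 / 0.7042 = 1.16 × 10³ mg·h/L.

1.16 × 10³ mg·h/L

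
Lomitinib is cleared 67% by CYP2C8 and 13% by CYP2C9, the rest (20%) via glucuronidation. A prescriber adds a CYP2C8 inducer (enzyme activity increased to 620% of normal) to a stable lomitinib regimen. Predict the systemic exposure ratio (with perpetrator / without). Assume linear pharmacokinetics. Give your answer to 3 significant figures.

CYP2C8: 0.67 × 6.2 = 4.154
CYP2C9: 0.13 (unchanged)
Other: 0.2 (unchanged)
CL_new/CL_old = 4.154 + 0.13 + 0.2 = 4.484.
Systemic exposure is inversely proportional to clearance, so the fold-change is 1 / 4.484 = 0.223.

0.223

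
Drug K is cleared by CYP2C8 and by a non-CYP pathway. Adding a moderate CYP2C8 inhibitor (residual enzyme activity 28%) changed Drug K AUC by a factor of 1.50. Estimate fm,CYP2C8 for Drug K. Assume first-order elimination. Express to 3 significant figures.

Call the CYP2C8 fraction fm. After the interaction, CL_new/CL_old = fm × 0.28 + (1 − fm).
AUC ratio = 1 / (new CL fraction), so new CL fraction = 1 / 1.50 = 0.6667.
fm × 0.28 + 1 − fm = 0.6667  ⇒  fm × (0.28 − 1) = −0.3333  ⇒  fm = 0.463.

0.463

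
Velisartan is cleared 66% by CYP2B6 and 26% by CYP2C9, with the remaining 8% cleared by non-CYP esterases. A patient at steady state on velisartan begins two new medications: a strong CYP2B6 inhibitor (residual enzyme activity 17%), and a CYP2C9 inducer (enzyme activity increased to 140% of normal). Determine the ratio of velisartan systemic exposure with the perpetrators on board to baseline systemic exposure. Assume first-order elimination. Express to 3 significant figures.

The CYP2B6 pathway (66% of clearance) is reduced to 0.17× activity: 0.66 × 0.17 = 0.1122.
The CYP2C9 pathway (26% of clearance) is boosted to 1.4× activity: 0.26 × 1.4 = 0.364.
The remaining 8% of clearance is unaffected.
CL_new/CL_old = 0.1122 + 0.364 + 0.08 = 0.5562.
Net systemic exposure ratio = 1 / 0.5562 = 1.80.

1.80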